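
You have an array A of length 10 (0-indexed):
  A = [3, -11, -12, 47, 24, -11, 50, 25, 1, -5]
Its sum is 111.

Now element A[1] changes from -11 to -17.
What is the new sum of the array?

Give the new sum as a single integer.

Old value at index 1: -11
New value at index 1: -17
Delta = -17 - -11 = -6
New sum = old_sum + delta = 111 + (-6) = 105

Answer: 105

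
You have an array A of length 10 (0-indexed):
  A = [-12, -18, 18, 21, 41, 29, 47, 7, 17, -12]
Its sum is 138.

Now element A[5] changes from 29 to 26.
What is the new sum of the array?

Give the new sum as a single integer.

Answer: 135

Derivation:
Old value at index 5: 29
New value at index 5: 26
Delta = 26 - 29 = -3
New sum = old_sum + delta = 138 + (-3) = 135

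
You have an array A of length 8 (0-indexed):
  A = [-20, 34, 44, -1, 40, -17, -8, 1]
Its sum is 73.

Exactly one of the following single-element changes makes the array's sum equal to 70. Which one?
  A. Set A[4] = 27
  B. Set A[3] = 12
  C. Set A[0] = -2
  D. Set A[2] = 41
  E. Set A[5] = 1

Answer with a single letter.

Answer: D

Derivation:
Option A: A[4] 40->27, delta=-13, new_sum=73+(-13)=60
Option B: A[3] -1->12, delta=13, new_sum=73+(13)=86
Option C: A[0] -20->-2, delta=18, new_sum=73+(18)=91
Option D: A[2] 44->41, delta=-3, new_sum=73+(-3)=70 <-- matches target
Option E: A[5] -17->1, delta=18, new_sum=73+(18)=91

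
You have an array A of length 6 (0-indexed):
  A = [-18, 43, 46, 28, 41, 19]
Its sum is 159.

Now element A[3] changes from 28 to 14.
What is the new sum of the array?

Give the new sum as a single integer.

Old value at index 3: 28
New value at index 3: 14
Delta = 14 - 28 = -14
New sum = old_sum + delta = 159 + (-14) = 145

Answer: 145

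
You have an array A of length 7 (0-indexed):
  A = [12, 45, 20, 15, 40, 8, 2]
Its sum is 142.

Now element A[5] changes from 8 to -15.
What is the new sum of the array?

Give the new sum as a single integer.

Old value at index 5: 8
New value at index 5: -15
Delta = -15 - 8 = -23
New sum = old_sum + delta = 142 + (-23) = 119

Answer: 119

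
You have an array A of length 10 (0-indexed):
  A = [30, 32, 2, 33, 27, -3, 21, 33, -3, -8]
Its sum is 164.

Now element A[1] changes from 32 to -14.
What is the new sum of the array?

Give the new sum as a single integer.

Answer: 118

Derivation:
Old value at index 1: 32
New value at index 1: -14
Delta = -14 - 32 = -46
New sum = old_sum + delta = 164 + (-46) = 118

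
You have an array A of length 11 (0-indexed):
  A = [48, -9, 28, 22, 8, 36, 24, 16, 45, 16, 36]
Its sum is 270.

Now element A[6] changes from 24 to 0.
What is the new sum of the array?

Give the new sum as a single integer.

Answer: 246

Derivation:
Old value at index 6: 24
New value at index 6: 0
Delta = 0 - 24 = -24
New sum = old_sum + delta = 270 + (-24) = 246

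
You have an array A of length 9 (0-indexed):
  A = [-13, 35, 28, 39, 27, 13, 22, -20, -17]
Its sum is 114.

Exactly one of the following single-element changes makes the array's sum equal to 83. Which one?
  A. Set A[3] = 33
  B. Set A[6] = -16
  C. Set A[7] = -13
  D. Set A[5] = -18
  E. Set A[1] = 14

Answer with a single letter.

Option A: A[3] 39->33, delta=-6, new_sum=114+(-6)=108
Option B: A[6] 22->-16, delta=-38, new_sum=114+(-38)=76
Option C: A[7] -20->-13, delta=7, new_sum=114+(7)=121
Option D: A[5] 13->-18, delta=-31, new_sum=114+(-31)=83 <-- matches target
Option E: A[1] 35->14, delta=-21, new_sum=114+(-21)=93

Answer: D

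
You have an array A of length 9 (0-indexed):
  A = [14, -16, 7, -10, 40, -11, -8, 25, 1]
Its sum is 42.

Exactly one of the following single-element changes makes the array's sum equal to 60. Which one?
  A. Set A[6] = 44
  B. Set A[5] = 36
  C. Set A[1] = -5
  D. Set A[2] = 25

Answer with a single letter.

Answer: D

Derivation:
Option A: A[6] -8->44, delta=52, new_sum=42+(52)=94
Option B: A[5] -11->36, delta=47, new_sum=42+(47)=89
Option C: A[1] -16->-5, delta=11, new_sum=42+(11)=53
Option D: A[2] 7->25, delta=18, new_sum=42+(18)=60 <-- matches target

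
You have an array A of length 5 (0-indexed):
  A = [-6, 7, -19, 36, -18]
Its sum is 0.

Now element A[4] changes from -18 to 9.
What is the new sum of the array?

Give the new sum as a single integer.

Answer: 27

Derivation:
Old value at index 4: -18
New value at index 4: 9
Delta = 9 - -18 = 27
New sum = old_sum + delta = 0 + (27) = 27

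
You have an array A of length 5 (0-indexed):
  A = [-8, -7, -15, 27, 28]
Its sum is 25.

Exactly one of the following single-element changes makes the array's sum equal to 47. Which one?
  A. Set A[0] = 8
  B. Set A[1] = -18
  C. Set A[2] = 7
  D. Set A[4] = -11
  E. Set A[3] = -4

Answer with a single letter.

Answer: C

Derivation:
Option A: A[0] -8->8, delta=16, new_sum=25+(16)=41
Option B: A[1] -7->-18, delta=-11, new_sum=25+(-11)=14
Option C: A[2] -15->7, delta=22, new_sum=25+(22)=47 <-- matches target
Option D: A[4] 28->-11, delta=-39, new_sum=25+(-39)=-14
Option E: A[3] 27->-4, delta=-31, new_sum=25+(-31)=-6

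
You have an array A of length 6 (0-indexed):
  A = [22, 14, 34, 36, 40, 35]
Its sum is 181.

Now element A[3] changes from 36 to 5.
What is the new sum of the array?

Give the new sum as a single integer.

Answer: 150

Derivation:
Old value at index 3: 36
New value at index 3: 5
Delta = 5 - 36 = -31
New sum = old_sum + delta = 181 + (-31) = 150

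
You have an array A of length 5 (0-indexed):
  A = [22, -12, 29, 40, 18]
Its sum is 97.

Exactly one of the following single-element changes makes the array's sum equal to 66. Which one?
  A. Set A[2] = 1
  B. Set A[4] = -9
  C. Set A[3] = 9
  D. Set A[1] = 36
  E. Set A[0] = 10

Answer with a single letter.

Option A: A[2] 29->1, delta=-28, new_sum=97+(-28)=69
Option B: A[4] 18->-9, delta=-27, new_sum=97+(-27)=70
Option C: A[3] 40->9, delta=-31, new_sum=97+(-31)=66 <-- matches target
Option D: A[1] -12->36, delta=48, new_sum=97+(48)=145
Option E: A[0] 22->10, delta=-12, new_sum=97+(-12)=85

Answer: C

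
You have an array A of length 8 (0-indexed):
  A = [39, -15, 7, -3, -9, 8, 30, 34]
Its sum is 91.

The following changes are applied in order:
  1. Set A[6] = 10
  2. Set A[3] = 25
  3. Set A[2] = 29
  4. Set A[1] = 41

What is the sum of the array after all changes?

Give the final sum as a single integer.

Initial sum: 91
Change 1: A[6] 30 -> 10, delta = -20, sum = 71
Change 2: A[3] -3 -> 25, delta = 28, sum = 99
Change 3: A[2] 7 -> 29, delta = 22, sum = 121
Change 4: A[1] -15 -> 41, delta = 56, sum = 177

Answer: 177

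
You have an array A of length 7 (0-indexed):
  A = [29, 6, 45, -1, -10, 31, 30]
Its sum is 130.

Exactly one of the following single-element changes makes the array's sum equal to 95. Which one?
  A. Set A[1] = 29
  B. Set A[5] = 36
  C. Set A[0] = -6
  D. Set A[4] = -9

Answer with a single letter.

Option A: A[1] 6->29, delta=23, new_sum=130+(23)=153
Option B: A[5] 31->36, delta=5, new_sum=130+(5)=135
Option C: A[0] 29->-6, delta=-35, new_sum=130+(-35)=95 <-- matches target
Option D: A[4] -10->-9, delta=1, new_sum=130+(1)=131

Answer: C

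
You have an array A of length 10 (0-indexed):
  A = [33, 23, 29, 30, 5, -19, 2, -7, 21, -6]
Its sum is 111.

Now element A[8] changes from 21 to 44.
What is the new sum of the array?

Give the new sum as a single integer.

Old value at index 8: 21
New value at index 8: 44
Delta = 44 - 21 = 23
New sum = old_sum + delta = 111 + (23) = 134

Answer: 134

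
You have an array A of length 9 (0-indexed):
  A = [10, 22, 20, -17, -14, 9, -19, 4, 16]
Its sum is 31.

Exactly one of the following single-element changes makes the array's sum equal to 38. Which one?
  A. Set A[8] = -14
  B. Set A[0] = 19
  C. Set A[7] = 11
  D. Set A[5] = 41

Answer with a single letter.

Option A: A[8] 16->-14, delta=-30, new_sum=31+(-30)=1
Option B: A[0] 10->19, delta=9, new_sum=31+(9)=40
Option C: A[7] 4->11, delta=7, new_sum=31+(7)=38 <-- matches target
Option D: A[5] 9->41, delta=32, new_sum=31+(32)=63

Answer: C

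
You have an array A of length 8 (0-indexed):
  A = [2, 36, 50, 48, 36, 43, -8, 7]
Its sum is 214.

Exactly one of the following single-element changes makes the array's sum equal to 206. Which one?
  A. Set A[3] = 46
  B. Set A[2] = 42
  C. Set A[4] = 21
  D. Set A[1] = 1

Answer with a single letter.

Answer: B

Derivation:
Option A: A[3] 48->46, delta=-2, new_sum=214+(-2)=212
Option B: A[2] 50->42, delta=-8, new_sum=214+(-8)=206 <-- matches target
Option C: A[4] 36->21, delta=-15, new_sum=214+(-15)=199
Option D: A[1] 36->1, delta=-35, new_sum=214+(-35)=179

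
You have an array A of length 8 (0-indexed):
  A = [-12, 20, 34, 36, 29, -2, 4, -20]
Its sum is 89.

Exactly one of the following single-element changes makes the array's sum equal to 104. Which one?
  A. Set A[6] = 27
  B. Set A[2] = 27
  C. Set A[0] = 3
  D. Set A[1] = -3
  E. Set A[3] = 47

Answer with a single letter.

Answer: C

Derivation:
Option A: A[6] 4->27, delta=23, new_sum=89+(23)=112
Option B: A[2] 34->27, delta=-7, new_sum=89+(-7)=82
Option C: A[0] -12->3, delta=15, new_sum=89+(15)=104 <-- matches target
Option D: A[1] 20->-3, delta=-23, new_sum=89+(-23)=66
Option E: A[3] 36->47, delta=11, new_sum=89+(11)=100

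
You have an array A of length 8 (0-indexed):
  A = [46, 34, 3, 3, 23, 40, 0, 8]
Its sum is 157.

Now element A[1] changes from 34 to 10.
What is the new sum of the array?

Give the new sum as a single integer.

Answer: 133

Derivation:
Old value at index 1: 34
New value at index 1: 10
Delta = 10 - 34 = -24
New sum = old_sum + delta = 157 + (-24) = 133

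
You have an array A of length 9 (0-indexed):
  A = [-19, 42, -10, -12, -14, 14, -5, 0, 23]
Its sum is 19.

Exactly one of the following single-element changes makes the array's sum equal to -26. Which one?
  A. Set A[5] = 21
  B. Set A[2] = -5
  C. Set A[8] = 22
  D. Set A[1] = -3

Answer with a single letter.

Option A: A[5] 14->21, delta=7, new_sum=19+(7)=26
Option B: A[2] -10->-5, delta=5, new_sum=19+(5)=24
Option C: A[8] 23->22, delta=-1, new_sum=19+(-1)=18
Option D: A[1] 42->-3, delta=-45, new_sum=19+(-45)=-26 <-- matches target

Answer: D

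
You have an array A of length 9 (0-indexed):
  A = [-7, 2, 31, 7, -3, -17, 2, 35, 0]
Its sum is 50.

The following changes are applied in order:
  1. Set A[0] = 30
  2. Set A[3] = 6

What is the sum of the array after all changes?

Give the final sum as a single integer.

Answer: 86

Derivation:
Initial sum: 50
Change 1: A[0] -7 -> 30, delta = 37, sum = 87
Change 2: A[3] 7 -> 6, delta = -1, sum = 86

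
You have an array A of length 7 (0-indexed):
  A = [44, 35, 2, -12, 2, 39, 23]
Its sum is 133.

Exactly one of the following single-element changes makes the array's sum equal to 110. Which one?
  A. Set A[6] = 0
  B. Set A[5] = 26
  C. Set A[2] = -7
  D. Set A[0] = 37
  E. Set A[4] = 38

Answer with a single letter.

Option A: A[6] 23->0, delta=-23, new_sum=133+(-23)=110 <-- matches target
Option B: A[5] 39->26, delta=-13, new_sum=133+(-13)=120
Option C: A[2] 2->-7, delta=-9, new_sum=133+(-9)=124
Option D: A[0] 44->37, delta=-7, new_sum=133+(-7)=126
Option E: A[4] 2->38, delta=36, new_sum=133+(36)=169

Answer: A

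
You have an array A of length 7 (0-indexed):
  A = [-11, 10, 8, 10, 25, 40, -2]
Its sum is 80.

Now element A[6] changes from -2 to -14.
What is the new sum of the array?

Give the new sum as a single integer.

Old value at index 6: -2
New value at index 6: -14
Delta = -14 - -2 = -12
New sum = old_sum + delta = 80 + (-12) = 68

Answer: 68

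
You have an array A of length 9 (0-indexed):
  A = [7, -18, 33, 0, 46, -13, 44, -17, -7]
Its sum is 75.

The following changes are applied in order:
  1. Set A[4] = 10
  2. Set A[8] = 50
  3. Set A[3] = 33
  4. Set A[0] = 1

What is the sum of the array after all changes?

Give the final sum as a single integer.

Answer: 123

Derivation:
Initial sum: 75
Change 1: A[4] 46 -> 10, delta = -36, sum = 39
Change 2: A[8] -7 -> 50, delta = 57, sum = 96
Change 3: A[3] 0 -> 33, delta = 33, sum = 129
Change 4: A[0] 7 -> 1, delta = -6, sum = 123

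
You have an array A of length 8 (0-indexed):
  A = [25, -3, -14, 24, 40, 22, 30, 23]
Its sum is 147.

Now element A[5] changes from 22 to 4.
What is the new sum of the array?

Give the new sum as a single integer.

Old value at index 5: 22
New value at index 5: 4
Delta = 4 - 22 = -18
New sum = old_sum + delta = 147 + (-18) = 129

Answer: 129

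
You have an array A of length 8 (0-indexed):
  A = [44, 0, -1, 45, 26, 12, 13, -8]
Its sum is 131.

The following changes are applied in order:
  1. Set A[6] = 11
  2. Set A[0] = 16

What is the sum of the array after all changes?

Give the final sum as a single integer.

Initial sum: 131
Change 1: A[6] 13 -> 11, delta = -2, sum = 129
Change 2: A[0] 44 -> 16, delta = -28, sum = 101

Answer: 101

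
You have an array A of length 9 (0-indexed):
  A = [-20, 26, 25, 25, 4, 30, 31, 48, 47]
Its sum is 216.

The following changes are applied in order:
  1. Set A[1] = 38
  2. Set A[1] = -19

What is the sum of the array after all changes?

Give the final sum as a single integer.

Initial sum: 216
Change 1: A[1] 26 -> 38, delta = 12, sum = 228
Change 2: A[1] 38 -> -19, delta = -57, sum = 171

Answer: 171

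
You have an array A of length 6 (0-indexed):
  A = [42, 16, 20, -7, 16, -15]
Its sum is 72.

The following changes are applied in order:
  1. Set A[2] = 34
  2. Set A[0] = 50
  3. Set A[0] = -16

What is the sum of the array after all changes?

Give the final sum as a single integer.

Initial sum: 72
Change 1: A[2] 20 -> 34, delta = 14, sum = 86
Change 2: A[0] 42 -> 50, delta = 8, sum = 94
Change 3: A[0] 50 -> -16, delta = -66, sum = 28

Answer: 28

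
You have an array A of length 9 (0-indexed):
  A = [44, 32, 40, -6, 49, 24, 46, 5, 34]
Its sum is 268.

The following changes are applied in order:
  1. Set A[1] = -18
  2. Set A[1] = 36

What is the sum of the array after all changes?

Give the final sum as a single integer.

Answer: 272

Derivation:
Initial sum: 268
Change 1: A[1] 32 -> -18, delta = -50, sum = 218
Change 2: A[1] -18 -> 36, delta = 54, sum = 272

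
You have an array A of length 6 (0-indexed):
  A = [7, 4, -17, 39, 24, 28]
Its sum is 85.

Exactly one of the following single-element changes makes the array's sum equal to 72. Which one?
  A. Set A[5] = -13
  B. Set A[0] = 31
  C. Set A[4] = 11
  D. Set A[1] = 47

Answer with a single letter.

Answer: C

Derivation:
Option A: A[5] 28->-13, delta=-41, new_sum=85+(-41)=44
Option B: A[0] 7->31, delta=24, new_sum=85+(24)=109
Option C: A[4] 24->11, delta=-13, new_sum=85+(-13)=72 <-- matches target
Option D: A[1] 4->47, delta=43, new_sum=85+(43)=128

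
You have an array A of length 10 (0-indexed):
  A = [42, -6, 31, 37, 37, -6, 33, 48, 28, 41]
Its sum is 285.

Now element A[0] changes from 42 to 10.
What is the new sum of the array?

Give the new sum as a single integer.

Answer: 253

Derivation:
Old value at index 0: 42
New value at index 0: 10
Delta = 10 - 42 = -32
New sum = old_sum + delta = 285 + (-32) = 253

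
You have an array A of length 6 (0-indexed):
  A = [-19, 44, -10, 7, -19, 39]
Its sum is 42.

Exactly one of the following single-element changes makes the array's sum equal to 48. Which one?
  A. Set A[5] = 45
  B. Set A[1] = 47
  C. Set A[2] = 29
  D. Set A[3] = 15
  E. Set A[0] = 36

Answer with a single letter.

Answer: A

Derivation:
Option A: A[5] 39->45, delta=6, new_sum=42+(6)=48 <-- matches target
Option B: A[1] 44->47, delta=3, new_sum=42+(3)=45
Option C: A[2] -10->29, delta=39, new_sum=42+(39)=81
Option D: A[3] 7->15, delta=8, new_sum=42+(8)=50
Option E: A[0] -19->36, delta=55, new_sum=42+(55)=97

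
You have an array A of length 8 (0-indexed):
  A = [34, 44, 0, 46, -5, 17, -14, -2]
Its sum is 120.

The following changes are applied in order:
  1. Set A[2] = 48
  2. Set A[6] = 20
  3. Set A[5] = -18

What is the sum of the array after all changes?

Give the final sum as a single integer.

Initial sum: 120
Change 1: A[2] 0 -> 48, delta = 48, sum = 168
Change 2: A[6] -14 -> 20, delta = 34, sum = 202
Change 3: A[5] 17 -> -18, delta = -35, sum = 167

Answer: 167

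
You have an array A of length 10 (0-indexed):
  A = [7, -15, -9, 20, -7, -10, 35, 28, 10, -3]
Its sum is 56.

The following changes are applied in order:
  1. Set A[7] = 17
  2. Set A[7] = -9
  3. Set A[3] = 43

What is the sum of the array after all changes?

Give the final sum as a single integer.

Answer: 42

Derivation:
Initial sum: 56
Change 1: A[7] 28 -> 17, delta = -11, sum = 45
Change 2: A[7] 17 -> -9, delta = -26, sum = 19
Change 3: A[3] 20 -> 43, delta = 23, sum = 42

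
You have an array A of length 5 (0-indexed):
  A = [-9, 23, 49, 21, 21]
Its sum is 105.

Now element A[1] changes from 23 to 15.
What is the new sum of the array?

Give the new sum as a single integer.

Old value at index 1: 23
New value at index 1: 15
Delta = 15 - 23 = -8
New sum = old_sum + delta = 105 + (-8) = 97

Answer: 97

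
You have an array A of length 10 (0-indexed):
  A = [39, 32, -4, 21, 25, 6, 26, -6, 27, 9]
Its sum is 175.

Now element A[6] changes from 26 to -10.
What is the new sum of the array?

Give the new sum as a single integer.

Old value at index 6: 26
New value at index 6: -10
Delta = -10 - 26 = -36
New sum = old_sum + delta = 175 + (-36) = 139

Answer: 139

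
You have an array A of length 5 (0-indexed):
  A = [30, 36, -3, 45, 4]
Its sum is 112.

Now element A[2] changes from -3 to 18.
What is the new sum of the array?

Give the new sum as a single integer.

Old value at index 2: -3
New value at index 2: 18
Delta = 18 - -3 = 21
New sum = old_sum + delta = 112 + (21) = 133

Answer: 133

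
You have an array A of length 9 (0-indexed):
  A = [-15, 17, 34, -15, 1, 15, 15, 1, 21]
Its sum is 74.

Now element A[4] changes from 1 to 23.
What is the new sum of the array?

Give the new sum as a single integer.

Answer: 96

Derivation:
Old value at index 4: 1
New value at index 4: 23
Delta = 23 - 1 = 22
New sum = old_sum + delta = 74 + (22) = 96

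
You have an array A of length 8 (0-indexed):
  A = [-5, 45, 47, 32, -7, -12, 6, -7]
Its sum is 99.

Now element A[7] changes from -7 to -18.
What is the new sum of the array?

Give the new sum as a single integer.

Old value at index 7: -7
New value at index 7: -18
Delta = -18 - -7 = -11
New sum = old_sum + delta = 99 + (-11) = 88

Answer: 88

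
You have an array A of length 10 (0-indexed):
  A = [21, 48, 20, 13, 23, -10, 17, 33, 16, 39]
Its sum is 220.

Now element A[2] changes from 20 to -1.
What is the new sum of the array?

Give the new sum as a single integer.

Old value at index 2: 20
New value at index 2: -1
Delta = -1 - 20 = -21
New sum = old_sum + delta = 220 + (-21) = 199

Answer: 199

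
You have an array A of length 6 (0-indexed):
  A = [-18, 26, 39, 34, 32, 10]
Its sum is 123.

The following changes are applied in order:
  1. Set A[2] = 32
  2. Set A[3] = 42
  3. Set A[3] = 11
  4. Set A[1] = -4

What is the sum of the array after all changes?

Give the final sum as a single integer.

Initial sum: 123
Change 1: A[2] 39 -> 32, delta = -7, sum = 116
Change 2: A[3] 34 -> 42, delta = 8, sum = 124
Change 3: A[3] 42 -> 11, delta = -31, sum = 93
Change 4: A[1] 26 -> -4, delta = -30, sum = 63

Answer: 63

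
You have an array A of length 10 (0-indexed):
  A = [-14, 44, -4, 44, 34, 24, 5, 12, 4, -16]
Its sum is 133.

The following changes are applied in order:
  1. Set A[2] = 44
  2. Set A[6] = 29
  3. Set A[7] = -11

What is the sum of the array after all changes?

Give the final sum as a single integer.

Initial sum: 133
Change 1: A[2] -4 -> 44, delta = 48, sum = 181
Change 2: A[6] 5 -> 29, delta = 24, sum = 205
Change 3: A[7] 12 -> -11, delta = -23, sum = 182

Answer: 182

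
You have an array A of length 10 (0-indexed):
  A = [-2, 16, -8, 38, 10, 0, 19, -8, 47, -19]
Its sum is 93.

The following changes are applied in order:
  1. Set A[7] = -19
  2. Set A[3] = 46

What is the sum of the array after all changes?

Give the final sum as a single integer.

Initial sum: 93
Change 1: A[7] -8 -> -19, delta = -11, sum = 82
Change 2: A[3] 38 -> 46, delta = 8, sum = 90

Answer: 90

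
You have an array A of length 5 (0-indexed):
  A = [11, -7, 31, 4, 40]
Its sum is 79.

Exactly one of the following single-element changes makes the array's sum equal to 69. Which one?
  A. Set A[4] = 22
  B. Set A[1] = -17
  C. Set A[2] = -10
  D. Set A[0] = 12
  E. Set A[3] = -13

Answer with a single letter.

Answer: B

Derivation:
Option A: A[4] 40->22, delta=-18, new_sum=79+(-18)=61
Option B: A[1] -7->-17, delta=-10, new_sum=79+(-10)=69 <-- matches target
Option C: A[2] 31->-10, delta=-41, new_sum=79+(-41)=38
Option D: A[0] 11->12, delta=1, new_sum=79+(1)=80
Option E: A[3] 4->-13, delta=-17, new_sum=79+(-17)=62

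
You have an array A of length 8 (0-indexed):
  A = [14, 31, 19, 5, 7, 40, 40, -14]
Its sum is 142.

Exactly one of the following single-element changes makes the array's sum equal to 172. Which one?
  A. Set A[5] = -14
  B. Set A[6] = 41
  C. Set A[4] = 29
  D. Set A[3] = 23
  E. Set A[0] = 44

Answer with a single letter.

Answer: E

Derivation:
Option A: A[5] 40->-14, delta=-54, new_sum=142+(-54)=88
Option B: A[6] 40->41, delta=1, new_sum=142+(1)=143
Option C: A[4] 7->29, delta=22, new_sum=142+(22)=164
Option D: A[3] 5->23, delta=18, new_sum=142+(18)=160
Option E: A[0] 14->44, delta=30, new_sum=142+(30)=172 <-- matches target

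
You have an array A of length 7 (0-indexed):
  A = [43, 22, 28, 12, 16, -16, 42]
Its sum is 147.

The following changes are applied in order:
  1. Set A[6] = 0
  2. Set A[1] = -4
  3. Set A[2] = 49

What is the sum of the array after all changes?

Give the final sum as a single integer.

Answer: 100

Derivation:
Initial sum: 147
Change 1: A[6] 42 -> 0, delta = -42, sum = 105
Change 2: A[1] 22 -> -4, delta = -26, sum = 79
Change 3: A[2] 28 -> 49, delta = 21, sum = 100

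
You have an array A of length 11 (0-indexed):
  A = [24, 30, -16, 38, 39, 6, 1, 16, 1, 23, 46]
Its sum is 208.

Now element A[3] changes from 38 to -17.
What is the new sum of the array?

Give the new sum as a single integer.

Old value at index 3: 38
New value at index 3: -17
Delta = -17 - 38 = -55
New sum = old_sum + delta = 208 + (-55) = 153

Answer: 153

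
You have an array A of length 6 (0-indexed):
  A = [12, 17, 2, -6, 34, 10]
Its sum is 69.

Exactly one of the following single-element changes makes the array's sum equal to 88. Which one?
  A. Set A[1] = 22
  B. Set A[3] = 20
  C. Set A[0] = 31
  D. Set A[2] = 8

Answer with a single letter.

Answer: C

Derivation:
Option A: A[1] 17->22, delta=5, new_sum=69+(5)=74
Option B: A[3] -6->20, delta=26, new_sum=69+(26)=95
Option C: A[0] 12->31, delta=19, new_sum=69+(19)=88 <-- matches target
Option D: A[2] 2->8, delta=6, new_sum=69+(6)=75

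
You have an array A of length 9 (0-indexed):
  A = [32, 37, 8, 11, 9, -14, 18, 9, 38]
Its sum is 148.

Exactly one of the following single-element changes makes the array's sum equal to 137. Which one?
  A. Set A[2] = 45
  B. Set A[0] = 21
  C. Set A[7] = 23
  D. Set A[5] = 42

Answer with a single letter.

Answer: B

Derivation:
Option A: A[2] 8->45, delta=37, new_sum=148+(37)=185
Option B: A[0] 32->21, delta=-11, new_sum=148+(-11)=137 <-- matches target
Option C: A[7] 9->23, delta=14, new_sum=148+(14)=162
Option D: A[5] -14->42, delta=56, new_sum=148+(56)=204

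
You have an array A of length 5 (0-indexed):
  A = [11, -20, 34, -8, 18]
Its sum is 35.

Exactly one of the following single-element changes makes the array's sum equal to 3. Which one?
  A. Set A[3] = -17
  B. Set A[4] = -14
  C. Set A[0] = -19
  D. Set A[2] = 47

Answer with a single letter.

Option A: A[3] -8->-17, delta=-9, new_sum=35+(-9)=26
Option B: A[4] 18->-14, delta=-32, new_sum=35+(-32)=3 <-- matches target
Option C: A[0] 11->-19, delta=-30, new_sum=35+(-30)=5
Option D: A[2] 34->47, delta=13, new_sum=35+(13)=48

Answer: B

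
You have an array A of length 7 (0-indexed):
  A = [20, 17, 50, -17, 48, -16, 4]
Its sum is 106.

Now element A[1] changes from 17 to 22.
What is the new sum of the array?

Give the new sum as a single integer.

Old value at index 1: 17
New value at index 1: 22
Delta = 22 - 17 = 5
New sum = old_sum + delta = 106 + (5) = 111

Answer: 111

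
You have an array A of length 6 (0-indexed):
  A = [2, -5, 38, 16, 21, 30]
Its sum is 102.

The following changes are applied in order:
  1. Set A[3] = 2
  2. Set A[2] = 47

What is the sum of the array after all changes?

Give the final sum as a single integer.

Initial sum: 102
Change 1: A[3] 16 -> 2, delta = -14, sum = 88
Change 2: A[2] 38 -> 47, delta = 9, sum = 97

Answer: 97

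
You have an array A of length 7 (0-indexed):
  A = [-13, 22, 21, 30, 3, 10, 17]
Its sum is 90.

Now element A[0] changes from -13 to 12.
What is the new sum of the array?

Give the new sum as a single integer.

Answer: 115

Derivation:
Old value at index 0: -13
New value at index 0: 12
Delta = 12 - -13 = 25
New sum = old_sum + delta = 90 + (25) = 115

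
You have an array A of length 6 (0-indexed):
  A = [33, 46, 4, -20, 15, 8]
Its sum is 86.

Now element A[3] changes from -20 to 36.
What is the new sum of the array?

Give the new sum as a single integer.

Old value at index 3: -20
New value at index 3: 36
Delta = 36 - -20 = 56
New sum = old_sum + delta = 86 + (56) = 142

Answer: 142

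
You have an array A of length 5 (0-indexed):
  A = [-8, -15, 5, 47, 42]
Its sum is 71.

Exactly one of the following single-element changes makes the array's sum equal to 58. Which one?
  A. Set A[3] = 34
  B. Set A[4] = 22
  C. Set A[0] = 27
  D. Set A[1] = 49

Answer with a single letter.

Option A: A[3] 47->34, delta=-13, new_sum=71+(-13)=58 <-- matches target
Option B: A[4] 42->22, delta=-20, new_sum=71+(-20)=51
Option C: A[0] -8->27, delta=35, new_sum=71+(35)=106
Option D: A[1] -15->49, delta=64, new_sum=71+(64)=135

Answer: A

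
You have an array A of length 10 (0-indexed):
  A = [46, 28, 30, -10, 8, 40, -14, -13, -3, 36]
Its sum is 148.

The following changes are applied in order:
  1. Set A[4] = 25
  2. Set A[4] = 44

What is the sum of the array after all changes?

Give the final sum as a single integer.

Answer: 184

Derivation:
Initial sum: 148
Change 1: A[4] 8 -> 25, delta = 17, sum = 165
Change 2: A[4] 25 -> 44, delta = 19, sum = 184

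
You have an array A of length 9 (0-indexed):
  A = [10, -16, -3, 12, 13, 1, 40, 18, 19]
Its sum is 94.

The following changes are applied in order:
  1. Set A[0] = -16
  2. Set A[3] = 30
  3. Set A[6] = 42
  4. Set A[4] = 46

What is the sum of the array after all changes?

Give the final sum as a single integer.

Initial sum: 94
Change 1: A[0] 10 -> -16, delta = -26, sum = 68
Change 2: A[3] 12 -> 30, delta = 18, sum = 86
Change 3: A[6] 40 -> 42, delta = 2, sum = 88
Change 4: A[4] 13 -> 46, delta = 33, sum = 121

Answer: 121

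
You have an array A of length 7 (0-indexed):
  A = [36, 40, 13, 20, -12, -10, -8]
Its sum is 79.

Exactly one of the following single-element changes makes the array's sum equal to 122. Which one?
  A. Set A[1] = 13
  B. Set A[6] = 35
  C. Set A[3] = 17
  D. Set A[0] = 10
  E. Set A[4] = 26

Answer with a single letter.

Option A: A[1] 40->13, delta=-27, new_sum=79+(-27)=52
Option B: A[6] -8->35, delta=43, new_sum=79+(43)=122 <-- matches target
Option C: A[3] 20->17, delta=-3, new_sum=79+(-3)=76
Option D: A[0] 36->10, delta=-26, new_sum=79+(-26)=53
Option E: A[4] -12->26, delta=38, new_sum=79+(38)=117

Answer: B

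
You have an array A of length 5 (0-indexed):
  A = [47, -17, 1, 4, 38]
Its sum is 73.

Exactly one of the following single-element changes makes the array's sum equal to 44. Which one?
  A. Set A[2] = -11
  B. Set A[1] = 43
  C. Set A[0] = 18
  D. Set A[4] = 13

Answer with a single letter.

Answer: C

Derivation:
Option A: A[2] 1->-11, delta=-12, new_sum=73+(-12)=61
Option B: A[1] -17->43, delta=60, new_sum=73+(60)=133
Option C: A[0] 47->18, delta=-29, new_sum=73+(-29)=44 <-- matches target
Option D: A[4] 38->13, delta=-25, new_sum=73+(-25)=48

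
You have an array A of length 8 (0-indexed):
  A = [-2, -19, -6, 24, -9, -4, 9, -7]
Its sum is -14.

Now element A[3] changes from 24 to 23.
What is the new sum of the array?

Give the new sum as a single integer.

Answer: -15

Derivation:
Old value at index 3: 24
New value at index 3: 23
Delta = 23 - 24 = -1
New sum = old_sum + delta = -14 + (-1) = -15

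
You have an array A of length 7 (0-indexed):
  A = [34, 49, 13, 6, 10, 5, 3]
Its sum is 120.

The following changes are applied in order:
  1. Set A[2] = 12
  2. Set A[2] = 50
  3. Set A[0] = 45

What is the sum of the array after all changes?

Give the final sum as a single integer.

Answer: 168

Derivation:
Initial sum: 120
Change 1: A[2] 13 -> 12, delta = -1, sum = 119
Change 2: A[2] 12 -> 50, delta = 38, sum = 157
Change 3: A[0] 34 -> 45, delta = 11, sum = 168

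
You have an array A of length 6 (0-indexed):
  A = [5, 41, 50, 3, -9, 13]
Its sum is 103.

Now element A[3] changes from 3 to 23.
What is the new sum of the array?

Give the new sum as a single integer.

Old value at index 3: 3
New value at index 3: 23
Delta = 23 - 3 = 20
New sum = old_sum + delta = 103 + (20) = 123

Answer: 123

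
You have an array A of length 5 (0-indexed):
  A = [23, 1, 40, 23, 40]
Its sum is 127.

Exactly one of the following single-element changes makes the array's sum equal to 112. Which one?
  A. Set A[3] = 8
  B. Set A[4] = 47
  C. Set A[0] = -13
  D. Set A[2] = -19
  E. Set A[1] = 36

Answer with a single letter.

Answer: A

Derivation:
Option A: A[3] 23->8, delta=-15, new_sum=127+(-15)=112 <-- matches target
Option B: A[4] 40->47, delta=7, new_sum=127+(7)=134
Option C: A[0] 23->-13, delta=-36, new_sum=127+(-36)=91
Option D: A[2] 40->-19, delta=-59, new_sum=127+(-59)=68
Option E: A[1] 1->36, delta=35, new_sum=127+(35)=162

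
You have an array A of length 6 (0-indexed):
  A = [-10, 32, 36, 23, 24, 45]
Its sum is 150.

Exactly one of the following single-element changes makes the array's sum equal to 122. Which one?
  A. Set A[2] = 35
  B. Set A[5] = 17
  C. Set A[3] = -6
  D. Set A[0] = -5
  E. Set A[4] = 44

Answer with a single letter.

Option A: A[2] 36->35, delta=-1, new_sum=150+(-1)=149
Option B: A[5] 45->17, delta=-28, new_sum=150+(-28)=122 <-- matches target
Option C: A[3] 23->-6, delta=-29, new_sum=150+(-29)=121
Option D: A[0] -10->-5, delta=5, new_sum=150+(5)=155
Option E: A[4] 24->44, delta=20, new_sum=150+(20)=170

Answer: B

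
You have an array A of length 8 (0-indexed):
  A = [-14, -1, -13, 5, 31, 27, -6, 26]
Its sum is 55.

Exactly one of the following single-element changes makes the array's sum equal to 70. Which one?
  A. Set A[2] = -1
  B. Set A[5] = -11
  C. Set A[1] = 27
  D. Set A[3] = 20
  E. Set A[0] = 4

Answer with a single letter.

Answer: D

Derivation:
Option A: A[2] -13->-1, delta=12, new_sum=55+(12)=67
Option B: A[5] 27->-11, delta=-38, new_sum=55+(-38)=17
Option C: A[1] -1->27, delta=28, new_sum=55+(28)=83
Option D: A[3] 5->20, delta=15, new_sum=55+(15)=70 <-- matches target
Option E: A[0] -14->4, delta=18, new_sum=55+(18)=73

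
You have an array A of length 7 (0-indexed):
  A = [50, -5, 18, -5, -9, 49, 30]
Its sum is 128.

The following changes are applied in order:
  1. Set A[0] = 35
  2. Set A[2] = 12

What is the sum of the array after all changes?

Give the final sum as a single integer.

Answer: 107

Derivation:
Initial sum: 128
Change 1: A[0] 50 -> 35, delta = -15, sum = 113
Change 2: A[2] 18 -> 12, delta = -6, sum = 107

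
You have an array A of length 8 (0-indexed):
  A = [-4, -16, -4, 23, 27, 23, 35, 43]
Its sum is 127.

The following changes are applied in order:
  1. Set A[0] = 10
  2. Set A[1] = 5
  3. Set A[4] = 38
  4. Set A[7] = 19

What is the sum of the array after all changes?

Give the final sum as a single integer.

Initial sum: 127
Change 1: A[0] -4 -> 10, delta = 14, sum = 141
Change 2: A[1] -16 -> 5, delta = 21, sum = 162
Change 3: A[4] 27 -> 38, delta = 11, sum = 173
Change 4: A[7] 43 -> 19, delta = -24, sum = 149

Answer: 149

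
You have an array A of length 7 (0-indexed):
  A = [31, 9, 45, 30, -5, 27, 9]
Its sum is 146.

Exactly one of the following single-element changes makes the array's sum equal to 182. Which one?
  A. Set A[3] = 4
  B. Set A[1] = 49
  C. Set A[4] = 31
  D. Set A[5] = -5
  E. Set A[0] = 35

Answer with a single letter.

Option A: A[3] 30->4, delta=-26, new_sum=146+(-26)=120
Option B: A[1] 9->49, delta=40, new_sum=146+(40)=186
Option C: A[4] -5->31, delta=36, new_sum=146+(36)=182 <-- matches target
Option D: A[5] 27->-5, delta=-32, new_sum=146+(-32)=114
Option E: A[0] 31->35, delta=4, new_sum=146+(4)=150

Answer: C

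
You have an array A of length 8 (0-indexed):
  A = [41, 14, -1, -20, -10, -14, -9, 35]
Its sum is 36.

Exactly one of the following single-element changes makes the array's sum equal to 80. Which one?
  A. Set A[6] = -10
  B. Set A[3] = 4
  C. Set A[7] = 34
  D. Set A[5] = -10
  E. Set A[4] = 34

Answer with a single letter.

Answer: E

Derivation:
Option A: A[6] -9->-10, delta=-1, new_sum=36+(-1)=35
Option B: A[3] -20->4, delta=24, new_sum=36+(24)=60
Option C: A[7] 35->34, delta=-1, new_sum=36+(-1)=35
Option D: A[5] -14->-10, delta=4, new_sum=36+(4)=40
Option E: A[4] -10->34, delta=44, new_sum=36+(44)=80 <-- matches target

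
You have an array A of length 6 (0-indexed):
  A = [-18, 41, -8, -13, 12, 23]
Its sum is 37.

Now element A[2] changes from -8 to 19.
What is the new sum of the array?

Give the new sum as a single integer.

Old value at index 2: -8
New value at index 2: 19
Delta = 19 - -8 = 27
New sum = old_sum + delta = 37 + (27) = 64

Answer: 64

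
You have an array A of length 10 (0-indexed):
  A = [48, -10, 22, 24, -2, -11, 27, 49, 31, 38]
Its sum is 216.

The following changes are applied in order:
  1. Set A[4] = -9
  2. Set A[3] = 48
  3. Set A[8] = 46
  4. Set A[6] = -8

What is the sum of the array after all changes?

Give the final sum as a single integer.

Initial sum: 216
Change 1: A[4] -2 -> -9, delta = -7, sum = 209
Change 2: A[3] 24 -> 48, delta = 24, sum = 233
Change 3: A[8] 31 -> 46, delta = 15, sum = 248
Change 4: A[6] 27 -> -8, delta = -35, sum = 213

Answer: 213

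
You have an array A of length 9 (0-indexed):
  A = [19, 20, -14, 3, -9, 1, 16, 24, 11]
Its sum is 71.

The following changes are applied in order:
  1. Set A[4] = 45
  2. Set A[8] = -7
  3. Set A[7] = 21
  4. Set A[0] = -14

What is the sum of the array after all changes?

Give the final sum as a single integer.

Answer: 71

Derivation:
Initial sum: 71
Change 1: A[4] -9 -> 45, delta = 54, sum = 125
Change 2: A[8] 11 -> -7, delta = -18, sum = 107
Change 3: A[7] 24 -> 21, delta = -3, sum = 104
Change 4: A[0] 19 -> -14, delta = -33, sum = 71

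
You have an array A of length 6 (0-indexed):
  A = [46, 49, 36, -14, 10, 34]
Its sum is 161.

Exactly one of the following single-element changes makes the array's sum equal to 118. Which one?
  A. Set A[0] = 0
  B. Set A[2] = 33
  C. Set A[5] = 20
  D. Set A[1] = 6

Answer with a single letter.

Answer: D

Derivation:
Option A: A[0] 46->0, delta=-46, new_sum=161+(-46)=115
Option B: A[2] 36->33, delta=-3, new_sum=161+(-3)=158
Option C: A[5] 34->20, delta=-14, new_sum=161+(-14)=147
Option D: A[1] 49->6, delta=-43, new_sum=161+(-43)=118 <-- matches target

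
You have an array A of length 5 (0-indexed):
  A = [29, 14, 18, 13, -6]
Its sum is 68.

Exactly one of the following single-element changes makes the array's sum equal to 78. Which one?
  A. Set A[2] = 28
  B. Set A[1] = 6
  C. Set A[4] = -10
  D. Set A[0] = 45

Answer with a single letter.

Option A: A[2] 18->28, delta=10, new_sum=68+(10)=78 <-- matches target
Option B: A[1] 14->6, delta=-8, new_sum=68+(-8)=60
Option C: A[4] -6->-10, delta=-4, new_sum=68+(-4)=64
Option D: A[0] 29->45, delta=16, new_sum=68+(16)=84

Answer: A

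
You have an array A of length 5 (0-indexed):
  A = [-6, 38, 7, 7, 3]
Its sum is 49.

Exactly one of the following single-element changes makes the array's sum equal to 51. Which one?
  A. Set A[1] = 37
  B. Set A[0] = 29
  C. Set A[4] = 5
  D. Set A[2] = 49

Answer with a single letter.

Answer: C

Derivation:
Option A: A[1] 38->37, delta=-1, new_sum=49+(-1)=48
Option B: A[0] -6->29, delta=35, new_sum=49+(35)=84
Option C: A[4] 3->5, delta=2, new_sum=49+(2)=51 <-- matches target
Option D: A[2] 7->49, delta=42, new_sum=49+(42)=91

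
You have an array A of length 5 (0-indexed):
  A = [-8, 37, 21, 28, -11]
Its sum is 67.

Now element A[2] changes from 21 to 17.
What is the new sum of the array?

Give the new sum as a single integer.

Answer: 63

Derivation:
Old value at index 2: 21
New value at index 2: 17
Delta = 17 - 21 = -4
New sum = old_sum + delta = 67 + (-4) = 63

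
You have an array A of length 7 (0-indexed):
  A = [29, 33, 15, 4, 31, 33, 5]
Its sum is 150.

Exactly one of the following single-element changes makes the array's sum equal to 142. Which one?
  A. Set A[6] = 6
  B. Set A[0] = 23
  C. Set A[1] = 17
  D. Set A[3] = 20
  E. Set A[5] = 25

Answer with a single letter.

Option A: A[6] 5->6, delta=1, new_sum=150+(1)=151
Option B: A[0] 29->23, delta=-6, new_sum=150+(-6)=144
Option C: A[1] 33->17, delta=-16, new_sum=150+(-16)=134
Option D: A[3] 4->20, delta=16, new_sum=150+(16)=166
Option E: A[5] 33->25, delta=-8, new_sum=150+(-8)=142 <-- matches target

Answer: E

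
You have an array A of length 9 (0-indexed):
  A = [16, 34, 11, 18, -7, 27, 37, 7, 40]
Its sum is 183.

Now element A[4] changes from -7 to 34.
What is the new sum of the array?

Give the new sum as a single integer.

Old value at index 4: -7
New value at index 4: 34
Delta = 34 - -7 = 41
New sum = old_sum + delta = 183 + (41) = 224

Answer: 224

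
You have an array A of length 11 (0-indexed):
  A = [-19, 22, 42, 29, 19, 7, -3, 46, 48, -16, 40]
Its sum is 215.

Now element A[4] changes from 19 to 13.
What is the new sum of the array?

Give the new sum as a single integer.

Old value at index 4: 19
New value at index 4: 13
Delta = 13 - 19 = -6
New sum = old_sum + delta = 215 + (-6) = 209

Answer: 209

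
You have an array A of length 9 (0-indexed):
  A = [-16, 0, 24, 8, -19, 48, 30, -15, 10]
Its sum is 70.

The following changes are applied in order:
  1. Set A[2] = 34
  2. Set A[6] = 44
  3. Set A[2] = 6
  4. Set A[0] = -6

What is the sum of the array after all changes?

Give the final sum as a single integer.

Initial sum: 70
Change 1: A[2] 24 -> 34, delta = 10, sum = 80
Change 2: A[6] 30 -> 44, delta = 14, sum = 94
Change 3: A[2] 34 -> 6, delta = -28, sum = 66
Change 4: A[0] -16 -> -6, delta = 10, sum = 76

Answer: 76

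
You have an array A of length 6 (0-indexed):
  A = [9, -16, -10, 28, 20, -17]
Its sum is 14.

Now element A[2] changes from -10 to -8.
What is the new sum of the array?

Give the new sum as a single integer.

Old value at index 2: -10
New value at index 2: -8
Delta = -8 - -10 = 2
New sum = old_sum + delta = 14 + (2) = 16

Answer: 16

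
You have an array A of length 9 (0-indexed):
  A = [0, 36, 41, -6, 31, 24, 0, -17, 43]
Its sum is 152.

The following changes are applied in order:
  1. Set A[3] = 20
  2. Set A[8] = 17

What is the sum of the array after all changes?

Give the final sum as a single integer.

Initial sum: 152
Change 1: A[3] -6 -> 20, delta = 26, sum = 178
Change 2: A[8] 43 -> 17, delta = -26, sum = 152

Answer: 152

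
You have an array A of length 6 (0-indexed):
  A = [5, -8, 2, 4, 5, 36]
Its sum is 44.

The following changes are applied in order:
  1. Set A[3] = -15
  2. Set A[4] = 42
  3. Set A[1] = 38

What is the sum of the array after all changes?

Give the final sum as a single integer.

Initial sum: 44
Change 1: A[3] 4 -> -15, delta = -19, sum = 25
Change 2: A[4] 5 -> 42, delta = 37, sum = 62
Change 3: A[1] -8 -> 38, delta = 46, sum = 108

Answer: 108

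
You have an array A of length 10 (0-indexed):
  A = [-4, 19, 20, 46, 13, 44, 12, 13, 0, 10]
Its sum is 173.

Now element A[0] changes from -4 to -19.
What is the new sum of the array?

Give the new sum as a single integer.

Old value at index 0: -4
New value at index 0: -19
Delta = -19 - -4 = -15
New sum = old_sum + delta = 173 + (-15) = 158

Answer: 158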